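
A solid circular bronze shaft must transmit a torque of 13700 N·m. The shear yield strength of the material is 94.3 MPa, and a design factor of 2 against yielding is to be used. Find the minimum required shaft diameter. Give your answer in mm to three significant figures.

d = 114 mm

Allowable shear stress τ_allow = 94.3/2 = 47.15 MPa.
For a solid shaft τ = 16T/(πd³), so d³ = 16T/(π τ_allow) = 16×1.3700×10^7/(π×47.15) = 1.480×10^6 mm³.
d = (1.480×10^6)^(1/3) = 114.0 mm.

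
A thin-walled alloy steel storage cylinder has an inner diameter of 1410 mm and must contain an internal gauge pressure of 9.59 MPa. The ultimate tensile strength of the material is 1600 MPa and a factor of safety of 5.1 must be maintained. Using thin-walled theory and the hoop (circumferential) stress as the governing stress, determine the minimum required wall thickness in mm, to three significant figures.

σ_allow = 1600/5.1 = 313.7 MPa.
Hoop stress σ_h = pD/(2t), so t = pD/(2σ_allow) = 9.59×1410/(2×313.7) = 21.55 mm.

t = 21.6 mm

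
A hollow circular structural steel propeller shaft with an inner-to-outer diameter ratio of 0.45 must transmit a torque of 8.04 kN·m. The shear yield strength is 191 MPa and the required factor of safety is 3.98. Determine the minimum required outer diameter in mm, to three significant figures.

τ_allow = 191/3.98 = 47.99 MPa.
For a hollow shaft τ = 16T/[πd_o³(1−k⁴)] with k = 0.45, so 1−k⁴ = 0.9590.
d_o³ = 16T/[π τ_allow (1−k⁴)] = 16×8040000/(π×47.99×0.9590) = 889700 mm³.
d_o = 96.18 mm.

d_o = 96.2 mm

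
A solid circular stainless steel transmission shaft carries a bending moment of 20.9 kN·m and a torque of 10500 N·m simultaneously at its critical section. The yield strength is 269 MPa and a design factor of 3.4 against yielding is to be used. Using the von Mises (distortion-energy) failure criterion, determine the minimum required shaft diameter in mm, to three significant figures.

σ_allow = σ_y/n = 269/3.4 = 79.12 MPa.
For a solid shaft σ_b = 32M/(πd³) and τ = 16T/(πd³), so the von Mises stress is σ' = (16/πd³)·√(4M²+3T²).
√(4M²+3T²) = √(4×(2.090×10^7)² + 3×(1.050×10^7)²) = 4.558×10^7 N·mm.
d³ = 16×4.558×10^7/(π×79.12) = 2.934×10^6 mm³.
d = 143.2 mm.

d = 143 mm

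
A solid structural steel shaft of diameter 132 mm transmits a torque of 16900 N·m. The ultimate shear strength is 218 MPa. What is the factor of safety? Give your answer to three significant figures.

n = 5.83

τ = 16T/(πd³) = 16×1.6900×10^7/(π×132³) = 37.42 MPa.
n = τ_limit/τ = 218/37.42 = 5.825.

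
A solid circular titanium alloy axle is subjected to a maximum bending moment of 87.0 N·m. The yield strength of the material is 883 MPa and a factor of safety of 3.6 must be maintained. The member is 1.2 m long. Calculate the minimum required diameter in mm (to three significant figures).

d = 15.3 mm

σ_allow = 883/3.6 = 245.3 MPa.
For a solid circular section σ = 32M/(πd³), so d³ = 32M/(π σ_allow) = 32×87000/(π×245.3) = 3613 mm³.
d = 15.34 mm.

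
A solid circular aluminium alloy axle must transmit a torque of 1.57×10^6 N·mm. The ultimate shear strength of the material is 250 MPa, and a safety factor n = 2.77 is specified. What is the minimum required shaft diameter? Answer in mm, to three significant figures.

Allowable shear stress τ_allow = 250/2.77 = 90.25 MPa.
For a solid shaft τ = 16T/(πd³), so d³ = 16T/(π τ_allow) = 16×1570000/(π×90.25) = 88600 mm³.
d = (88600)^(1/3) = 44.58 mm.

d = 44.6 mm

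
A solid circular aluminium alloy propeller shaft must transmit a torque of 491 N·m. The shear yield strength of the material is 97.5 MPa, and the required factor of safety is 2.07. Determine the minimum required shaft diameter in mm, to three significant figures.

Allowable shear stress τ_allow = 97.5/2.07 = 47.10 MPa.
For a solid shaft τ = 16T/(πd³), so d³ = 16T/(π τ_allow) = 16×491000/(π×47.10) = 53090 mm³.
d = (53090)^(1/3) = 37.58 mm.

d = 37.6 mm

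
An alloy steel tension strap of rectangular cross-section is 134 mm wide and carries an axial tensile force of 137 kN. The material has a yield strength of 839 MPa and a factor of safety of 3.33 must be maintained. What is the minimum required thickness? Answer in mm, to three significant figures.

t = 4.06 mm

σ_allow = 839/3.33 = 252.0 MPa.
Required area A = F/σ_allow = 137000/252.0 = 543.8 mm².
t = A/w = 543.8/134 = 4.058 mm.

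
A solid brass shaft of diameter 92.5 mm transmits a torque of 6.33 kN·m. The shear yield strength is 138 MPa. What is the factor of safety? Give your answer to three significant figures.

τ = 16T/(πd³) = 16×6330000/(π×92.5³) = 40.73 MPa.
n = τ_limit/τ = 138/40.73 = 3.388.

n = 3.39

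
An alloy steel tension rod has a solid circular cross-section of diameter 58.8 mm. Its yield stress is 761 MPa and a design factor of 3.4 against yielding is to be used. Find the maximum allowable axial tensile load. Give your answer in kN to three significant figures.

F_allow = 608 kN

σ_allow = 761/3.4 = 223.8 MPa.
A = πd²/4 = π×58.8²/4 = 2715 mm².
F_allow = σ_allow × A = 223.8×2715 = 607800 N.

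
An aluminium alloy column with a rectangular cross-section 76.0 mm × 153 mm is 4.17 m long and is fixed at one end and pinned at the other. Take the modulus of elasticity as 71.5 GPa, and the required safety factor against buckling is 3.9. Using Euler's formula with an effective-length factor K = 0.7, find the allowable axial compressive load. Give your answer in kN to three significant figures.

P_allow = 119 kN

Buckling occurs about the weak axis: I_min = h·b³/12 = 153×76.0³/12 = 5.597×10^6 mm⁴ (b = 76.0 mm is the smaller dimension).
Effective length L_e = KL = 0.7×4.17 m = 2919 mm.
Euler critical load P_cr = π²EI/L_e² = π²×71500×5.597×10^6/2919² = 463500 N.
P_allow = P_cr/n = 463500/3.9 = 118900 N.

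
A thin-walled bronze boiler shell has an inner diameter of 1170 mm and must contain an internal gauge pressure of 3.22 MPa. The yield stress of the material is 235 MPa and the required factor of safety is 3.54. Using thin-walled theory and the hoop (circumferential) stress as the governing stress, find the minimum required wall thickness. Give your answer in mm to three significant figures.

t = 28.4 mm

σ_allow = 235/3.54 = 66.38 MPa.
Hoop stress σ_h = pD/(2t), so t = pD/(2σ_allow) = 3.22×1170/(2×66.38) = 28.38 mm.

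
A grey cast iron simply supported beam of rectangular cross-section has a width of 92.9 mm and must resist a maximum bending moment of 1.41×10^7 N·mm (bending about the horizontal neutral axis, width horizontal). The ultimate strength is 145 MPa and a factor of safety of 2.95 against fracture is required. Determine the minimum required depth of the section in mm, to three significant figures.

h = 136 mm

σ_allow = 145/2.95 = 49.15 MPa.
For a rectangular section σ = 6M/(bh²), so h² = 6M/(b σ_allow) = 6×1.4100×10^7/(92.9×49.15) = 18530 mm².
h = 136.1 mm.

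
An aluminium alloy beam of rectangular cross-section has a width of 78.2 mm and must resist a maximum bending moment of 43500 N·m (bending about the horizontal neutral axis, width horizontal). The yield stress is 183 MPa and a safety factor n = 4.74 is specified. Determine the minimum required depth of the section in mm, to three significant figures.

h = 294 mm

σ_allow = 183/4.74 = 38.61 MPa.
For a rectangular section σ = 6M/(bh²), so h² = 6M/(b σ_allow) = 6×4.3500×10^7/(78.2×38.61) = 86450 mm².
h = 294.0 mm.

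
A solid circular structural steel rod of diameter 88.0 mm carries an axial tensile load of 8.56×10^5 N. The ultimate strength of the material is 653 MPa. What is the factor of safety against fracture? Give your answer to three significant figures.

A = πd²/4 = 6082 mm².
σ = F/A = 856000/6082 = 140.7 MPa.
n = 653/140.7 = 4.640.

n = 4.64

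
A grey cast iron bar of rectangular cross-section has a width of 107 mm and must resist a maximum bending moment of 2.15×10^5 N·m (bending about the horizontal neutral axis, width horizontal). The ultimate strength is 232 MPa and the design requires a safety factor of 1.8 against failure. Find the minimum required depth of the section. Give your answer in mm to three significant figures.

σ_allow = 232/1.8 = 128.9 MPa.
For a rectangular section σ = 6M/(bh²), so h² = 6M/(b σ_allow) = 6×2.1500×10^8/(107×128.9) = 93540 mm².
h = 305.8 mm.

h = 306 mm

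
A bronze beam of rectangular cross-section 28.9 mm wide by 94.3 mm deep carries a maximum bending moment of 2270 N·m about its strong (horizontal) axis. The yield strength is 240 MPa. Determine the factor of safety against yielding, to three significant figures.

n = 4.53

Section modulus S = bh²/6 = 28.9×94.3²/6 = 42830 mm³.
σ = M/S = 2270000/42830 = 53.00 MPa.
n = 240/53.00 = 4.529.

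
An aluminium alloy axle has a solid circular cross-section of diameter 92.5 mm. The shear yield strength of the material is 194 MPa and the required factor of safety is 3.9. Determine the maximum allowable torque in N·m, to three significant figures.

τ_allow = 194/3.9 = 49.74 MPa.
For a solid shaft T_allow = τ_allow·πd³/16; πd³/16 = π×92.5³/16 = 155400 mm³.
T_allow = 49.74×155400 = 7.730×10^6 N·mm = 7730 N·m.

T_allow = 7730 N·m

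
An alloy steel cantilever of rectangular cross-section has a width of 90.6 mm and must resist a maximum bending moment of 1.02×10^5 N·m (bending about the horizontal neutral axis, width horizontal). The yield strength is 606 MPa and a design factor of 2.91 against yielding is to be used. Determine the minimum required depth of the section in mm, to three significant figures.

σ_allow = 606/2.91 = 208.2 MPa.
For a rectangular section σ = 6M/(bh²), so h² = 6M/(b σ_allow) = 6×1.0200×10^8/(90.6×208.2) = 32440 mm².
h = 180.1 mm.

h = 180 mm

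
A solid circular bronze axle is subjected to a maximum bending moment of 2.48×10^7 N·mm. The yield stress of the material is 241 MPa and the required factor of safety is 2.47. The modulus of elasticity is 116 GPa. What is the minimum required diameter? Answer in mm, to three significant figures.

d = 137 mm

σ_allow = 241/2.47 = 97.57 MPa.
For a solid circular section σ = 32M/(πd³), so d³ = 32M/(π σ_allow) = 32×2.4800×10^7/(π×97.57) = 2.589×10^6 mm³.
d = 137.3 mm.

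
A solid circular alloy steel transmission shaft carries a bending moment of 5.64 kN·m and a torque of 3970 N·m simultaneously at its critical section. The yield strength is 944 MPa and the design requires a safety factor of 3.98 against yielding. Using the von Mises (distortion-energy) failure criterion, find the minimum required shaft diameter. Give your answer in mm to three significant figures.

d = 65.7 mm

σ_allow = σ_y/n = 944/3.98 = 237.2 MPa.
For a solid shaft σ_b = 32M/(πd³) and τ = 16T/(πd³), so the von Mises stress is σ' = (16/πd³)·√(4M²+3T²).
√(4M²+3T²) = √(4×(5.640×10^6)² + 3×(3.970×10^6)²) = 1.321×10^7 N·mm.
d³ = 16×1.321×10^7/(π×237.2) = 283700 mm³.
d = 65.71 mm.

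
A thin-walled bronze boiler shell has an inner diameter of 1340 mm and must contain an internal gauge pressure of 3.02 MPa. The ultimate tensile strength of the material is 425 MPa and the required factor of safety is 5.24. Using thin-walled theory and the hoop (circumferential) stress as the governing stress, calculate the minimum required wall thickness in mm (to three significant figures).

t = 24.9 mm

σ_allow = 425/5.24 = 81.11 MPa.
Hoop stress σ_h = pD/(2t), so t = pD/(2σ_allow) = 3.02×1340/(2×81.11) = 24.95 mm.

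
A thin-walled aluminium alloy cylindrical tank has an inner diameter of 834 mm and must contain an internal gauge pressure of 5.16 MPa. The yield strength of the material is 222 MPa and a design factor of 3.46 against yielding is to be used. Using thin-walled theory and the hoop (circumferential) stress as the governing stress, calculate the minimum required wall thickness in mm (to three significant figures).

σ_allow = 222/3.46 = 64.16 MPa.
Hoop stress σ_h = pD/(2t), so t = pD/(2σ_allow) = 5.16×834/(2×64.16) = 33.54 mm.

t = 33.5 mm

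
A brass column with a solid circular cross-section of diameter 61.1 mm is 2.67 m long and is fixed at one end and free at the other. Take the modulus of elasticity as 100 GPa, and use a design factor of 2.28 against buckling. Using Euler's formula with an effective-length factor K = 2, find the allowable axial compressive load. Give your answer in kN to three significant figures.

P_allow = 10.4 kN

I = πd⁴/64 = π×61.1⁴/64 = 684100 mm⁴.
Effective length L_e = KL = 2×2.67 m = 5340 mm.
Euler critical load P_cr = π²EI/L_e² = π²×100000×684100/5340² = 23680 N.
P_allow = P_cr/n = 23680/2.28 = 10390 N.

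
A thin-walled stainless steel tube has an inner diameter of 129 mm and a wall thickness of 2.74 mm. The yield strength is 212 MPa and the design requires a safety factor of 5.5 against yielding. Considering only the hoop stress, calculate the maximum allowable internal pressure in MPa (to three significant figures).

σ_allow = 212/5.5 = 38.55 MPa.
σ_h = pD/(2t) → p_allow = 2σ_allow t/D = 2×38.55×2.74/129 = 1.637 MPa.

p_allow = 1.64 MPa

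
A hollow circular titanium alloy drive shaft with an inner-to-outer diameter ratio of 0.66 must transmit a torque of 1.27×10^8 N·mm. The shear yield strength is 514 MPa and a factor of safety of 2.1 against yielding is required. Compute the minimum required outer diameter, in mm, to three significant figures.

τ_allow = 514/2.1 = 244.8 MPa.
For a hollow shaft τ = 16T/[πd_o³(1−k⁴)] with k = 0.66, so 1−k⁴ = 0.8103.
d_o³ = 16T/[π τ_allow (1−k⁴)] = 16×1.2700×10^8/(π×244.8×0.8103) = 3.261×10^6 mm³.
d_o = 148.3 mm.

d_o = 148 mm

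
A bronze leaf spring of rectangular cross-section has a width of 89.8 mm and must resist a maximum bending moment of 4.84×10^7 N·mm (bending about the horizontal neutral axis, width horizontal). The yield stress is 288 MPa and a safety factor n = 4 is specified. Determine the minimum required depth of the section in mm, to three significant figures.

h = 212 mm

σ_allow = 288/4 = 72.00 MPa.
For a rectangular section σ = 6M/(bh²), so h² = 6M/(b σ_allow) = 6×4.8400×10^7/(89.8×72.00) = 44910 mm².
h = 211.9 mm.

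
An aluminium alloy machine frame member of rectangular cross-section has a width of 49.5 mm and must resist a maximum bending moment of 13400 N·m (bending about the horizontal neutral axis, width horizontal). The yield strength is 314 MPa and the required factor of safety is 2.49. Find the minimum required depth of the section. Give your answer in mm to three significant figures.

h = 113 mm

σ_allow = 314/2.49 = 126.1 MPa.
For a rectangular section σ = 6M/(bh²), so h² = 6M/(b σ_allow) = 6×1.3400×10^7/(49.5×126.1) = 12880 mm².
h = 113.5 mm.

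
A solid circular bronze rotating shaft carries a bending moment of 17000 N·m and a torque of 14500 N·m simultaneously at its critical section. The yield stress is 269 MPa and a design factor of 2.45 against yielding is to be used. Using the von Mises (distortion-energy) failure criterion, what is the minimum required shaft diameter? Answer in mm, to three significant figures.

σ_allow = σ_y/n = 269/2.45 = 109.8 MPa.
For a solid shaft σ_b = 32M/(πd³) and τ = 16T/(πd³), so the von Mises stress is σ' = (16/πd³)·√(4M²+3T²).
√(4M²+3T²) = √(4×(1.700×10^7)² + 3×(1.450×10^7)²) = 4.227×10^7 N·mm.
d³ = 16×4.227×10^7/(π×109.8) = 1.961×10^6 mm³.
d = 125.2 mm.

d = 125 mm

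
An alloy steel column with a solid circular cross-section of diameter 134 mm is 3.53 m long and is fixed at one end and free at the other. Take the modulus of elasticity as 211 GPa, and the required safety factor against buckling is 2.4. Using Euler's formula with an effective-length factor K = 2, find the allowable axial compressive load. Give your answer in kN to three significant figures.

P_allow = 276 kN

I = πd⁴/64 = π×134⁴/64 = 1.583×10^7 mm⁴.
Effective length L_e = KL = 2×3.53 m = 7060 mm.
Euler critical load P_cr = π²EI/L_e² = π²×211000×1.583×10^7/7060² = 661200 N.
P_allow = P_cr/n = 661200/2.4 = 275500 N.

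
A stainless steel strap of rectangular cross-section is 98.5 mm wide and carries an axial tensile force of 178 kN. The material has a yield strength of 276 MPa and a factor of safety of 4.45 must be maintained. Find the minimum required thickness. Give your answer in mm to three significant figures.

σ_allow = 276/4.45 = 62.02 MPa.
Required area A = F/σ_allow = 178000/62.02 = 2870 mm².
t = A/w = 2870/98.5 = 29.14 mm.

t = 29.1 mm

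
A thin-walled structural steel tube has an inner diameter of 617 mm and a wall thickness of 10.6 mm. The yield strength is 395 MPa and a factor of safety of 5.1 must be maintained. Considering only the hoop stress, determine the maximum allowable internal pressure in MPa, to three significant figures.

p_allow = 2.66 MPa

σ_allow = 395/5.1 = 77.45 MPa.
σ_h = pD/(2t) → p_allow = 2σ_allow t/D = 2×77.45×10.6/617 = 2.661 MPa.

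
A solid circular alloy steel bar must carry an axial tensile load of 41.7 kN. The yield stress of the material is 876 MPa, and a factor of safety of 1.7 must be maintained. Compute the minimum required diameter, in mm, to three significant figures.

d = 10.2 mm

Allowable stress σ_allow = 876/1.7 = 515.3 MPa.
Required area A = F/σ_allow = 41700/515.3 = 80.92 mm².
A = πd²/4 → d = √(4A/π) = 10.15 mm.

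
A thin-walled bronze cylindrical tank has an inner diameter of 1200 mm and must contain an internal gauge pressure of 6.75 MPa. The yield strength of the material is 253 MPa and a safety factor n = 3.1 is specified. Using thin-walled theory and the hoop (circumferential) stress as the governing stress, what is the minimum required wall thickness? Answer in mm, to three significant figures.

t = 49.6 mm

σ_allow = 253/3.1 = 81.61 MPa.
Hoop stress σ_h = pD/(2t), so t = pD/(2σ_allow) = 6.75×1200/(2×81.61) = 49.62 mm.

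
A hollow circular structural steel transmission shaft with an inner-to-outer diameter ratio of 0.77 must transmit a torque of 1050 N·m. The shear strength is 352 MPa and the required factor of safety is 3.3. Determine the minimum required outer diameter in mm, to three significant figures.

d_o = 42.6 mm

τ_allow = 352/3.3 = 106.7 MPa.
For a hollow shaft τ = 16T/[πd_o³(1−k⁴)] with k = 0.77, so 1−k⁴ = 0.6485.
d_o³ = 16T/[π τ_allow (1−k⁴)] = 16×1050000/(π×106.7×0.6485) = 77310 mm³.
d_o = 42.60 mm.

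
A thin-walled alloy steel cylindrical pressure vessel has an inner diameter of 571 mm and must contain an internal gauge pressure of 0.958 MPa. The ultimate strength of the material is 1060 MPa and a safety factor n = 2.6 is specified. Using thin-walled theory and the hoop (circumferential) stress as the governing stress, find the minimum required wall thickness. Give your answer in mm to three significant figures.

t = 0.671 mm

σ_allow = 1060/2.6 = 407.7 MPa.
Hoop stress σ_h = pD/(2t), so t = pD/(2σ_allow) = 0.958×571/(2×407.7) = 0.6709 mm.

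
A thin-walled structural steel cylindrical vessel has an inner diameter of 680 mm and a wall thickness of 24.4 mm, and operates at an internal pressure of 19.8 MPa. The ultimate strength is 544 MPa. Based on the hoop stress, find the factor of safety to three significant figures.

n = 1.97

σ_h = pD/(2t) = 19.8×680/(2×24.4) = 275.9 MPa.
n = 544/275.9 = 1.972.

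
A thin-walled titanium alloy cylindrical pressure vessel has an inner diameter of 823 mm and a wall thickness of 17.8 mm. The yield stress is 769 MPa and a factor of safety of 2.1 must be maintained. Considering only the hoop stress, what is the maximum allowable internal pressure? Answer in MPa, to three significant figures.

p_allow = 15.8 MPa

σ_allow = 769/2.1 = 366.2 MPa.
σ_h = pD/(2t) → p_allow = 2σ_allow t/D = 2×366.2×17.8/823 = 15.84 MPa.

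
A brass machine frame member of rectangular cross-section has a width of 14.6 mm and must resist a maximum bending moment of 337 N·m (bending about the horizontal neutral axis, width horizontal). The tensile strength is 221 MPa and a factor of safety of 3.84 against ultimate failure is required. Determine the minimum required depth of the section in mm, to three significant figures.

h = 49.1 mm

σ_allow = 221/3.84 = 57.55 MPa.
For a rectangular section σ = 6M/(bh²), so h² = 6M/(b σ_allow) = 6×337000/(14.6×57.55) = 2406 mm².
h = 49.06 mm.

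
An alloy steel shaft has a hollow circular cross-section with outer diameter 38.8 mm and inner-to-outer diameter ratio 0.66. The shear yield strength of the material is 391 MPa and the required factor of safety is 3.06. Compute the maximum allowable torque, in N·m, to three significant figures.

T_allow = 1190 N·m

τ_allow = 391/3.06 = 127.8 MPa.
For a hollow shaft T_allow = τ_allow·πd_o³(1−k⁴)/16 with 1−k⁴ = 0.8103, so πd_o³(1−k⁴)/16 = 9293 mm³.
T_allow = 127.8×9293 = 1.187×10^6 N·mm = 1187 N·m.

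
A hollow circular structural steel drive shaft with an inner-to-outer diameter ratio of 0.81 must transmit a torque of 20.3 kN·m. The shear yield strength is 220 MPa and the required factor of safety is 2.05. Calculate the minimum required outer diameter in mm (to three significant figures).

d_o = 119 mm

τ_allow = 220/2.05 = 107.3 MPa.
For a hollow shaft τ = 16T/[πd_o³(1−k⁴)] with k = 0.81, so 1−k⁴ = 0.5695.
d_o³ = 16T/[π τ_allow (1−k⁴)] = 16×2.0300×10^7/(π×107.3×0.5695) = 1.692×10^6 mm³.
d_o = 119.1 mm.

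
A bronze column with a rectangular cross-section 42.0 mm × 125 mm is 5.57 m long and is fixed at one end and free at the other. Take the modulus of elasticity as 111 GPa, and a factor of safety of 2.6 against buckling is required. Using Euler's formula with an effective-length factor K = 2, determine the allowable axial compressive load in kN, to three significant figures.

Buckling occurs about the weak axis: I_min = h·b³/12 = 125×42.0³/12 = 771800 mm⁴ (b = 42.0 mm is the smaller dimension).
Effective length L_e = KL = 2×5.57 m = 11140 mm.
Euler critical load P_cr = π²EI/L_e² = π²×111000×771800/11140² = 6813 N.
P_allow = P_cr/n = 6813/2.6 = 2620 N.

P_allow = 2.62 kN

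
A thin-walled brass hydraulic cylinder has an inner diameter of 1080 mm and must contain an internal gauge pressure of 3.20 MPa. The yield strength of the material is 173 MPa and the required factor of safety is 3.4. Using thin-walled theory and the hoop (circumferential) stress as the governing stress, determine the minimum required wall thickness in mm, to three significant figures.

σ_allow = 173/3.4 = 50.88 MPa.
Hoop stress σ_h = pD/(2t), so t = pD/(2σ_allow) = 3.20×1080/(2×50.88) = 33.96 mm.

t = 34.0 mm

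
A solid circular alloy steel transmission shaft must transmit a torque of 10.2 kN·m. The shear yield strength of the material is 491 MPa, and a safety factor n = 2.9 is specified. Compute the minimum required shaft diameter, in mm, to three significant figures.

Allowable shear stress τ_allow = 491/2.9 = 169.3 MPa.
For a solid shaft τ = 16T/(πd³), so d³ = 16T/(π τ_allow) = 16×1.0200×10^7/(π×169.3) = 306800 mm³.
d = (306800)^(1/3) = 67.45 mm.

d = 67.4 mm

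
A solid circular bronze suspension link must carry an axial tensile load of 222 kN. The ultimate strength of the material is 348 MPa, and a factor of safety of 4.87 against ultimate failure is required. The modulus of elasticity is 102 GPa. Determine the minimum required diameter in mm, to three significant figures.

d = 62.9 mm

Allowable stress σ_allow = 348/4.87 = 71.46 MPa.
Required area A = F/σ_allow = 222000/71.46 = 3107 mm².
A = πd²/4 → d = √(4A/π) = 62.89 mm.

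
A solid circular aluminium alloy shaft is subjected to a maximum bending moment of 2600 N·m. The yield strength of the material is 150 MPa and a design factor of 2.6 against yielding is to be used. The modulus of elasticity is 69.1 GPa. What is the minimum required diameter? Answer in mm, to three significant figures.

σ_allow = 150/2.6 = 57.69 MPa.
For a solid circular section σ = 32M/(πd³), so d³ = 32M/(π σ_allow) = 32×2600000/(π×57.69) = 459000 mm³.
d = 77.14 mm.

d = 77.1 mm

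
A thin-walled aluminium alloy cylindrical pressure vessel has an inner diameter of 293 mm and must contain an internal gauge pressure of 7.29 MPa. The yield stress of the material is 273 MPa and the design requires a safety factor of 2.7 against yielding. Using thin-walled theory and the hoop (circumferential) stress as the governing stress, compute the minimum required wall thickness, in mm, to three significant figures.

σ_allow = 273/2.7 = 101.1 MPa.
Hoop stress σ_h = pD/(2t), so t = pD/(2σ_allow) = 7.29×293/(2×101.1) = 10.56 mm.

t = 10.6 mm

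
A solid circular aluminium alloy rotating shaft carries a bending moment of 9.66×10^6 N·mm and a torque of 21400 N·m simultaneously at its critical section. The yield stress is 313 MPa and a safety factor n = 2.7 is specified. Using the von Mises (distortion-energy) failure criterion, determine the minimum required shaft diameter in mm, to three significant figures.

σ_allow = σ_y/n = 313/2.7 = 115.9 MPa.
For a solid shaft σ_b = 32M/(πd³) and τ = 16T/(πd³), so the von Mises stress is σ' = (16/πd³)·√(4M²+3T²).
√(4M²+3T²) = √(4×(9.660×10^6)² + 3×(2.140×10^7)²) = 4.180×10^7 N·mm.
d³ = 16×4.180×10^7/(π×115.9) = 1.836×10^6 mm³.
d = 122.5 mm.

d = 122 mm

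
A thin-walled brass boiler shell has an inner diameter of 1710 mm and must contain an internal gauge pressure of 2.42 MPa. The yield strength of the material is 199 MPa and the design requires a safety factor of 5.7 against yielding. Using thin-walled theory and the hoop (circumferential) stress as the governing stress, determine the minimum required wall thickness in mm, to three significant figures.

σ_allow = 199/5.7 = 34.91 MPa.
Hoop stress σ_h = pD/(2t), so t = pD/(2σ_allow) = 2.42×1710/(2×34.91) = 59.27 mm.

t = 59.3 mm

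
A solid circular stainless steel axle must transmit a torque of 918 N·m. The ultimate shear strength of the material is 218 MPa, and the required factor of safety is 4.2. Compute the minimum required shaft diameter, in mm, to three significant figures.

Allowable shear stress τ_allow = 218/4.2 = 51.90 MPa.
For a solid shaft τ = 16T/(πd³), so d³ = 16T/(π τ_allow) = 16×918000/(π×51.90) = 90080 mm³.
d = (90080)^(1/3) = 44.83 mm.

d = 44.8 mm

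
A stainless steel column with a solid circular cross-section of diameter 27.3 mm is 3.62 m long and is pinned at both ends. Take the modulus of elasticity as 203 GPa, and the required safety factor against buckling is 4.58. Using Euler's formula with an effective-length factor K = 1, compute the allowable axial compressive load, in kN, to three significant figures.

P_allow = 0.910 kN

I = πd⁴/64 = π×27.3⁴/64 = 27270 mm⁴.
Effective length L_e = KL = 1×3.62 m = 3620 mm.
Euler critical load P_cr = π²EI/L_e² = π²×203000×27270/3620² = 4169 N.
P_allow = P_cr/n = 4169/4.58 = 910.2 N.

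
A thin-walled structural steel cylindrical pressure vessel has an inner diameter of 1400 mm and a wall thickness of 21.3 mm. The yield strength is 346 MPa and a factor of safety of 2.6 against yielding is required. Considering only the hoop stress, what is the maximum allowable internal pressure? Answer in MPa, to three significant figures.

p_allow = 4.05 MPa

σ_allow = 346/2.6 = 133.1 MPa.
σ_h = pD/(2t) → p_allow = 2σ_allow t/D = 2×133.1×21.3/1400 = 4.049 MPa.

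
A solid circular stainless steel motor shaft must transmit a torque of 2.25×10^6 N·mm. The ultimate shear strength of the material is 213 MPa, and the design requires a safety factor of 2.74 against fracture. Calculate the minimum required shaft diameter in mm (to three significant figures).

d = 52.8 mm

Allowable shear stress τ_allow = 213/2.74 = 77.74 MPa.
For a solid shaft τ = 16T/(πd³), so d³ = 16T/(π τ_allow) = 16×2250000/(π×77.74) = 147400 mm³.
d = (147400)^(1/3) = 52.83 mm.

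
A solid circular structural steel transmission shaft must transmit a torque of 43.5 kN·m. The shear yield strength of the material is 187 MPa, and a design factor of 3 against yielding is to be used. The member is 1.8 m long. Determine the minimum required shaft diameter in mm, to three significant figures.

Allowable shear stress τ_allow = 187/3 = 62.33 MPa.
For a solid shaft τ = 16T/(πd³), so d³ = 16T/(π τ_allow) = 16×4.3500×10^7/(π×62.33) = 3.554×10^6 mm³.
d = (3.554×10^6)^(1/3) = 152.6 mm.

d = 153 mm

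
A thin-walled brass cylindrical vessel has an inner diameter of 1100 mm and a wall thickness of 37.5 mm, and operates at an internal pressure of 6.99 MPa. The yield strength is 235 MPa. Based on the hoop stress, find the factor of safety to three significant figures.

σ_h = pD/(2t) = 6.99×1100/(2×37.5) = 102.5 MPa.
n = 235/102.5 = 2.292.

n = 2.29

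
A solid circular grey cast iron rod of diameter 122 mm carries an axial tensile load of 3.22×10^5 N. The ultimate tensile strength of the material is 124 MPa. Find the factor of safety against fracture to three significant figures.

A = πd²/4 = 11690 mm².
σ = F/A = 322000/11690 = 27.55 MPa.
n = 124/27.55 = 4.502.

n = 4.50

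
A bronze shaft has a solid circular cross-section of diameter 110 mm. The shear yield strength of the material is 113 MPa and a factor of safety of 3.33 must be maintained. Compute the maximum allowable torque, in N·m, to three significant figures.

τ_allow = 113/3.33 = 33.93 MPa.
For a solid shaft T_allow = τ_allow·πd³/16; πd³/16 = π×110³/16 = 261300 mm³.
T_allow = 33.93×261300 = 8.868×10^6 N·mm = 8868 N·m.

T_allow = 8870 N·m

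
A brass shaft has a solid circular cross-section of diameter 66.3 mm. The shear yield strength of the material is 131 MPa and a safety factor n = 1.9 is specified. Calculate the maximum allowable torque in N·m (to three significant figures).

τ_allow = 131/1.9 = 68.95 MPa.
For a solid shaft T_allow = τ_allow·πd³/16; πd³/16 = π×66.3³/16 = 57220 mm³.
T_allow = 68.95×57220 = 3.945×10^6 N·mm = 3945 N·m.

T_allow = 3950 N·m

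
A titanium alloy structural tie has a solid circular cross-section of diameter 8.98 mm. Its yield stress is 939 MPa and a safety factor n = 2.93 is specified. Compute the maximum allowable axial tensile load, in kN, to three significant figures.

σ_allow = 939/2.93 = 320.5 MPa.
A = πd²/4 = π×8.98²/4 = 63.33 mm².
F_allow = σ_allow × A = 320.5×63.33 = 20300 N.

F_allow = 20.3 kN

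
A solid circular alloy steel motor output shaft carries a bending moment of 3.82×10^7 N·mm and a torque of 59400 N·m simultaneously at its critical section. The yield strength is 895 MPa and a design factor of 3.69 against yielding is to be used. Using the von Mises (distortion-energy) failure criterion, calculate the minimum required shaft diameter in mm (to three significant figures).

σ_allow = σ_y/n = 895/3.69 = 242.5 MPa.
For a solid shaft σ_b = 32M/(πd³) and τ = 16T/(πd³), so the von Mises stress is σ' = (16/πd³)·√(4M²+3T²).
√(4M²+3T²) = √(4×(3.820×10^7)² + 3×(5.940×10^7)²) = 1.281×10^8 N·mm.
d³ = 16×1.281×10^8/(π×242.5) = 2.691×10^6 mm³.
d = 139.1 mm.

d = 139 mm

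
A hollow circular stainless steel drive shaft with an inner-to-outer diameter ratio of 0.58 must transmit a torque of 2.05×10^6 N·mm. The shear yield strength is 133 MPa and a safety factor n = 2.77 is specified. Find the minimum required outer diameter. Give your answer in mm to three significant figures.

τ_allow = 133/2.77 = 48.01 MPa.
For a hollow shaft τ = 16T/[πd_o³(1−k⁴)] with k = 0.58, so 1−k⁴ = 0.8868.
d_o³ = 16T/[π τ_allow (1−k⁴)] = 16×2050000/(π×48.01×0.8868) = 245200 mm³.
d_o = 62.59 mm.

d_o = 62.6 mm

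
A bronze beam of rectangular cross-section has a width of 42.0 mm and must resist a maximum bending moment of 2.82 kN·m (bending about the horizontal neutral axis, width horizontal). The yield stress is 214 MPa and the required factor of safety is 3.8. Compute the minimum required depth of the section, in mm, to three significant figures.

h = 84.6 mm

σ_allow = 214/3.8 = 56.32 MPa.
For a rectangular section σ = 6M/(bh²), so h² = 6M/(b σ_allow) = 6×2820000/(42.0×56.32) = 7154 mm².
h = 84.58 mm.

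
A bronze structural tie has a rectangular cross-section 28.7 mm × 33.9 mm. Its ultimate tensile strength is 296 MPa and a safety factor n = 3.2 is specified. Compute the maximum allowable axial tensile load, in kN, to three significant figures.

σ_allow = 296/3.2 = 92.50 MPa.
A = 28.7×33.9 = 972.9 mm².
F_allow = σ_allow × A = 92.50×972.9 = 90000 N.

F_allow = 90.0 kN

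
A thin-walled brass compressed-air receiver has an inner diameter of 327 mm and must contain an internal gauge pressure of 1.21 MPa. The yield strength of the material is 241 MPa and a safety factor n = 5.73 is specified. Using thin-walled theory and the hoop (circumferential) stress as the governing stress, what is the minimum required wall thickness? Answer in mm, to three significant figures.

σ_allow = 241/5.73 = 42.06 MPa.
Hoop stress σ_h = pD/(2t), so t = pD/(2σ_allow) = 1.21×327/(2×42.06) = 4.704 mm.

t = 4.70 mm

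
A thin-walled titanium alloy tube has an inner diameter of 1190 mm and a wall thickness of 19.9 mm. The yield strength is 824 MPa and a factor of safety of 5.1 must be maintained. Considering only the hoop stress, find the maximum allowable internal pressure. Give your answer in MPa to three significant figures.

σ_allow = 824/5.1 = 161.6 MPa.
σ_h = pD/(2t) → p_allow = 2σ_allow t/D = 2×161.6×19.9/1190 = 5.404 MPa.

p_allow = 5.40 MPa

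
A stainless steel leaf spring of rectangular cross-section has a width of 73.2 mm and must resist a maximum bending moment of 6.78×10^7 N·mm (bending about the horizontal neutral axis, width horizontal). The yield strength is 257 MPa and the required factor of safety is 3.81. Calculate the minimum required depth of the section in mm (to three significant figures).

σ_allow = 257/3.81 = 67.45 MPa.
For a rectangular section σ = 6M/(bh²), so h² = 6M/(b σ_allow) = 6×6.7800×10^7/(73.2×67.45) = 82390 mm².
h = 287.0 mm.

h = 287 mm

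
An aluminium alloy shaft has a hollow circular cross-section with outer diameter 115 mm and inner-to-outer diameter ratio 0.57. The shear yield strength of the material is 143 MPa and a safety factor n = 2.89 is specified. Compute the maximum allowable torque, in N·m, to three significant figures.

τ_allow = 143/2.89 = 49.48 MPa.
For a hollow shaft T_allow = τ_allow·πd_o³(1−k⁴)/16 with 1−k⁴ = 0.8944, so πd_o³(1−k⁴)/16 = 267100 mm³.
T_allow = 49.48×267100 = 1.322×10^7 N·mm = 13220 N·m.

T_allow = 13200 N·m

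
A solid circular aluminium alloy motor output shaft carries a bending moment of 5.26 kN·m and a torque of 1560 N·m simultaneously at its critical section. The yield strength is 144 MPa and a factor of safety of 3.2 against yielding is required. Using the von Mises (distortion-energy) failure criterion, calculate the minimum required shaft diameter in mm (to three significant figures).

d = 107 mm

σ_allow = σ_y/n = 144/3.2 = 45.00 MPa.
For a solid shaft σ_b = 32M/(πd³) and τ = 16T/(πd³), so the von Mises stress is σ' = (16/πd³)·√(4M²+3T²).
√(4M²+3T²) = √(4×(5.260×10^6)² + 3×(1.560×10^6)²) = 1.086×10^7 N·mm.
d³ = 16×1.086×10^7/(π×45.00) = 1.229×10^6 mm³.
d = 107.1 mm.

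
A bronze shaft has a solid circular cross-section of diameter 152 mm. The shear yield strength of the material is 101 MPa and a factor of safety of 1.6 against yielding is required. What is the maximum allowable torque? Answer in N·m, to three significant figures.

T_allow = 43500 N·m

τ_allow = 101/1.6 = 63.12 MPa.
For a solid shaft T_allow = τ_allow·πd³/16; πd³/16 = π×152³/16 = 689500 mm³.
T_allow = 63.12×689500 = 4.353×10^7 N·mm = 43530 N·m.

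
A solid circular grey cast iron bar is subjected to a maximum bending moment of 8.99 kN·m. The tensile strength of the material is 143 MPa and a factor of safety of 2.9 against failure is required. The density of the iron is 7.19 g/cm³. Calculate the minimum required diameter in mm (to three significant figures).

d = 123 mm

σ_allow = 143/2.9 = 49.31 MPa.
For a solid circular section σ = 32M/(πd³), so d³ = 32M/(π σ_allow) = 32×8990000/(π×49.31) = 1.857×10^6 mm³.
d = 122.9 mm.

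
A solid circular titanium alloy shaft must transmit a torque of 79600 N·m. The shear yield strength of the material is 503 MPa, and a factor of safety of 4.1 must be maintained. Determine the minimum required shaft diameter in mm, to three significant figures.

Allowable shear stress τ_allow = 503/4.1 = 122.7 MPa.
For a solid shaft τ = 16T/(πd³), so d³ = 16T/(π τ_allow) = 16×7.9600×10^7/(π×122.7) = 3.304×10^6 mm³.
d = (3.304×10^6)^(1/3) = 148.9 mm.

d = 149 mm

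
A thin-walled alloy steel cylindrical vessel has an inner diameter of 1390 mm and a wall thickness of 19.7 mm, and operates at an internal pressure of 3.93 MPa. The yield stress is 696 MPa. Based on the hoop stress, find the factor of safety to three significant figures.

n = 5.02

σ_h = pD/(2t) = 3.93×1390/(2×19.7) = 138.6 MPa.
n = 696/138.6 = 5.020.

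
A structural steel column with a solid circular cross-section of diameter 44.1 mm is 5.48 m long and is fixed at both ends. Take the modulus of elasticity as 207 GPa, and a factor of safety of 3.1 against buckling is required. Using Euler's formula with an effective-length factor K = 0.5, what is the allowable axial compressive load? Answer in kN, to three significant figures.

P_allow = 16.3 kN

I = πd⁴/64 = π×44.1⁴/64 = 185700 mm⁴.
Effective length L_e = KL = 0.5×5.48 m = 2740 mm.
Euler critical load P_cr = π²EI/L_e² = π²×207000×185700/2740² = 50520 N.
P_allow = P_cr/n = 50520/3.1 = 16300 N.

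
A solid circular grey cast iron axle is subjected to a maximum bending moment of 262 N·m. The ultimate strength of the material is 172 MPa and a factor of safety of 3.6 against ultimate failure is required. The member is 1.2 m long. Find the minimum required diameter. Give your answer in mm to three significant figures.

σ_allow = 172/3.6 = 47.78 MPa.
For a solid circular section σ = 32M/(πd³), so d³ = 32M/(π σ_allow) = 32×262000/(π×47.78) = 55860 mm³.
d = 38.23 mm.

d = 38.2 mm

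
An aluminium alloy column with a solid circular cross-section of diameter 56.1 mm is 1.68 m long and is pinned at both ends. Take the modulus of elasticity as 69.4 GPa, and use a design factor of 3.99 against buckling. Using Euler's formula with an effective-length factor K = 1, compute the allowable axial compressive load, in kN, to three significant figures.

I = πd⁴/64 = π×56.1⁴/64 = 486200 mm⁴.
Effective length L_e = KL = 1×1.68 m = 1680 mm.
Euler critical load P_cr = π²EI/L_e² = π²×69400×486200/1680² = 118000 N.
P_allow = P_cr/n = 118000/3.99 = 29570 N.

P_allow = 29.6 kN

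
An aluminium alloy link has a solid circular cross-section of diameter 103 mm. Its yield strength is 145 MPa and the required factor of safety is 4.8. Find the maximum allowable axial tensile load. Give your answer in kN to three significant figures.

F_allow = 252 kN

σ_allow = 145/4.8 = 30.21 MPa.
A = πd²/4 = π×103²/4 = 8332 mm².
F_allow = σ_allow × A = 30.21×8332 = 251700 N.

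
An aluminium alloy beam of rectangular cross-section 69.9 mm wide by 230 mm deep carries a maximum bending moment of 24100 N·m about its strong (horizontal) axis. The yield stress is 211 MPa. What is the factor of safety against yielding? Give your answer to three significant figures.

n = 5.40

Section modulus S = bh²/6 = 69.9×230²/6 = 616300 mm³.
σ = M/S = 2.4100×10^7/616300 = 39.11 MPa.
n = 211/39.11 = 5.396.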